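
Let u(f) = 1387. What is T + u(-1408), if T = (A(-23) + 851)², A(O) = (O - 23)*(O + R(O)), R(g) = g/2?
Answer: 5945231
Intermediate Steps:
R(g) = g/2 (R(g) = g*(½) = g/2)
A(O) = 3*O*(-23 + O)/2 (A(O) = (O - 23)*(O + O/2) = (-23 + O)*(3*O/2) = 3*O*(-23 + O)/2)
T = 5943844 (T = ((3/2)*(-23)*(-23 - 23) + 851)² = ((3/2)*(-23)*(-46) + 851)² = (1587 + 851)² = 2438² = 5943844)
T + u(-1408) = 5943844 + 1387 = 5945231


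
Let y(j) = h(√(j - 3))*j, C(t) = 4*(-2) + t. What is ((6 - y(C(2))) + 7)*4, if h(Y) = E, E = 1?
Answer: 76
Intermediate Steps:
h(Y) = 1
C(t) = -8 + t
y(j) = j (y(j) = 1*j = j)
((6 - y(C(2))) + 7)*4 = ((6 - (-8 + 2)) + 7)*4 = ((6 - 1*(-6)) + 7)*4 = ((6 + 6) + 7)*4 = (12 + 7)*4 = 19*4 = 76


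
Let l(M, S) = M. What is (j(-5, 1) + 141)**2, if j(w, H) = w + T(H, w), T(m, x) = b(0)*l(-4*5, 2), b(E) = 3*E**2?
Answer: 18496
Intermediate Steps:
T(m, x) = 0 (T(m, x) = (3*0**2)*(-4*5) = (3*0)*(-20) = 0*(-20) = 0)
j(w, H) = w (j(w, H) = w + 0 = w)
(j(-5, 1) + 141)**2 = (-5 + 141)**2 = 136**2 = 18496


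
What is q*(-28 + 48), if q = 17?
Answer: 340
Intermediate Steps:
q*(-28 + 48) = 17*(-28 + 48) = 17*20 = 340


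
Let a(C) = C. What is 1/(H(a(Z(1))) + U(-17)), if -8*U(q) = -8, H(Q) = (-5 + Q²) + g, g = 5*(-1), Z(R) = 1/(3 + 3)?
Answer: -36/323 ≈ -0.11146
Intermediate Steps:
Z(R) = ⅙ (Z(R) = 1/6 = ⅙)
g = -5
H(Q) = -10 + Q² (H(Q) = (-5 + Q²) - 5 = -10 + Q²)
U(q) = 1 (U(q) = -⅛*(-8) = 1)
1/(H(a(Z(1))) + U(-17)) = 1/((-10 + (⅙)²) + 1) = 1/((-10 + 1/36) + 1) = 1/(-359/36 + 1) = 1/(-323/36) = -36/323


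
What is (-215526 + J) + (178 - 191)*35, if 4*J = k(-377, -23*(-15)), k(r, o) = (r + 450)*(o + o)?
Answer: -406777/2 ≈ -2.0339e+5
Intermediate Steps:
k(r, o) = 2*o*(450 + r) (k(r, o) = (450 + r)*(2*o) = 2*o*(450 + r))
J = 25185/2 (J = (2*(-23*(-15))*(450 - 377))/4 = (2*345*73)/4 = (¼)*50370 = 25185/2 ≈ 12593.)
(-215526 + J) + (178 - 191)*35 = (-215526 + 25185/2) + (178 - 191)*35 = -405867/2 - 13*35 = -405867/2 - 455 = -406777/2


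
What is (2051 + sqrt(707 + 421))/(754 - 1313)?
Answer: -2051/559 - 2*sqrt(282)/559 ≈ -3.7291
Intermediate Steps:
(2051 + sqrt(707 + 421))/(754 - 1313) = (2051 + sqrt(1128))/(-559) = (2051 + 2*sqrt(282))*(-1/559) = -2051/559 - 2*sqrt(282)/559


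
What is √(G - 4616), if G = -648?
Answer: 4*I*√329 ≈ 72.553*I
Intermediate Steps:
√(G - 4616) = √(-648 - 4616) = √(-5264) = 4*I*√329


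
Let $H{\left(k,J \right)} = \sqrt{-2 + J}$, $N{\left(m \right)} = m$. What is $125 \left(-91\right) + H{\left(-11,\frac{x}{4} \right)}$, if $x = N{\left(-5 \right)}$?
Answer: $-11375 + \frac{i \sqrt{13}}{2} \approx -11375.0 + 1.8028 i$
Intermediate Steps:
$x = -5$
$125 \left(-91\right) + H{\left(-11,\frac{x}{4} \right)} = 125 \left(-91\right) + \sqrt{-2 - \frac{5}{4}} = -11375 + \sqrt{-2 - \frac{5}{4}} = -11375 + \sqrt{- \frac{13}{4}} = -11375 + \frac{i \sqrt{13}}{2}$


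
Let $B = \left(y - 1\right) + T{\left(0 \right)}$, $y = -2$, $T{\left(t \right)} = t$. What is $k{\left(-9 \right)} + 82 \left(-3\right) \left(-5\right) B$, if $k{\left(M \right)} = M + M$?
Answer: $-3708$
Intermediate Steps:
$k{\left(M \right)} = 2 M$
$B = -3$ ($B = \left(-2 - 1\right) + 0 = -3 + 0 = -3$)
$k{\left(-9 \right)} + 82 \left(-3\right) \left(-5\right) B = 2 \left(-9\right) + 82 \left(-3\right) \left(-5\right) \left(-3\right) = -18 + 82 \cdot 15 \left(-3\right) = -18 + 82 \left(-45\right) = -18 - 3690 = -3708$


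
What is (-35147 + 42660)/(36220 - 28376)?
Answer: 7513/7844 ≈ 0.95780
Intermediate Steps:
(-35147 + 42660)/(36220 - 28376) = 7513/7844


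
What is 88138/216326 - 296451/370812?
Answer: -5241238495/13369379452 ≈ -0.39203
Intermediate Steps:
88138/216326 - 296451/370812 = 88138*(1/216326) - 296451*1/370812 = 44069/108163 - 98817/123604 = -5241238495/13369379452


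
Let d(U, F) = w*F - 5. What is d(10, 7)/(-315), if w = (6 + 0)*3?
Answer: -121/315 ≈ -0.38413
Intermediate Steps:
w = 18 (w = 6*3 = 18)
d(U, F) = -5 + 18*F (d(U, F) = 18*F - 5 = -5 + 18*F)
d(10, 7)/(-315) = (-5 + 18*7)/(-315) = (-5 + 126)*(-1/315) = 121*(-1/315) = -121/315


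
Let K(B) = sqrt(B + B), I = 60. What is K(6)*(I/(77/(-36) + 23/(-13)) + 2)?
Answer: -48844*sqrt(3)/1829 ≈ -46.255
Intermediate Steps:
K(B) = sqrt(2)*sqrt(B) (K(B) = sqrt(2*B) = sqrt(2)*sqrt(B))
K(6)*(I/(77/(-36) + 23/(-13)) + 2) = (sqrt(2)*sqrt(6))*(60/(77/(-36) + 23/(-13)) + 2) = (2*sqrt(3))*(60/(77*(-1/36) + 23*(-1/13)) + 2) = (2*sqrt(3))*(60/(-77/36 - 23/13) + 2) = (2*sqrt(3))*(60/(-1829/468) + 2) = (2*sqrt(3))*(60*(-468/1829) + 2) = (2*sqrt(3))*(-28080/1829 + 2) = (2*sqrt(3))*(-24422/1829) = -48844*sqrt(3)/1829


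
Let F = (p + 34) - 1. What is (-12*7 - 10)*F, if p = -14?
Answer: -1786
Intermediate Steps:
F = 19 (F = (-14 + 34) - 1 = 20 - 1 = 19)
(-12*7 - 10)*F = (-12*7 - 10)*19 = (-84 - 10)*19 = -94*19 = -1786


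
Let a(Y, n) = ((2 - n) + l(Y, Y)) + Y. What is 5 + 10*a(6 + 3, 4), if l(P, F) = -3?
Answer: 45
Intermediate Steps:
a(Y, n) = -1 + Y - n (a(Y, n) = ((2 - n) - 3) + Y = (-1 - n) + Y = -1 + Y - n)
5 + 10*a(6 + 3, 4) = 5 + 10*(-1 + (6 + 3) - 1*4) = 5 + 10*(-1 + 9 - 4) = 5 + 10*4 = 5 + 40 = 45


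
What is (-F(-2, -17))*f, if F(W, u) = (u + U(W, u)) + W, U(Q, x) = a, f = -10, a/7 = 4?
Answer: 90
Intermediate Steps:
a = 28 (a = 7*4 = 28)
U(Q, x) = 28
F(W, u) = 28 + W + u (F(W, u) = (u + 28) + W = (28 + u) + W = 28 + W + u)
(-F(-2, -17))*f = -(28 - 2 - 17)*(-10) = -1*9*(-10) = -9*(-10) = 90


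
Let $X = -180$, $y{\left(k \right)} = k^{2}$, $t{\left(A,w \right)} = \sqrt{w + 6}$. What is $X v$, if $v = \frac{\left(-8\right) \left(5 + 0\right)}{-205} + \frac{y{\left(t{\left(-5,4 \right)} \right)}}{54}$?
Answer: $- \frac{8420}{123} \approx -68.455$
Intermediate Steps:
$t{\left(A,w \right)} = \sqrt{6 + w}$
$v = \frac{421}{1107}$ ($v = \frac{\left(-8\right) \left(5 + 0\right)}{-205} + \frac{\left(\sqrt{6 + 4}\right)^{2}}{54} = \left(-8\right) 5 \left(- \frac{1}{205}\right) + \left(\sqrt{10}\right)^{2} \cdot \frac{1}{54} = \left(-40\right) \left(- \frac{1}{205}\right) + 10 \cdot \frac{1}{54} = \frac{8}{41} + \frac{5}{27} = \frac{421}{1107} \approx 0.38031$)
$X v = \left(-180\right) \frac{421}{1107} = - \frac{8420}{123}$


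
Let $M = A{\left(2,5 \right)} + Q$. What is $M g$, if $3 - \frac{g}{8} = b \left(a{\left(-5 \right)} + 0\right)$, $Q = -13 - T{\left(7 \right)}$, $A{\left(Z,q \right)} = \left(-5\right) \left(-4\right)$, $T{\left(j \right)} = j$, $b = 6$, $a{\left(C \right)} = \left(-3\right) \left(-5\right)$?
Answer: $0$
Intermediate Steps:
$a{\left(C \right)} = 15$
$A{\left(Z,q \right)} = 20$
$Q = -20$ ($Q = -13 - 7 = -20$)
$M = 0$ ($M = 20 - 20 = 0$)
$g = -696$ ($g = 24 - 8 \cdot 6 \left(15 + 0\right) = 24 - 8 \cdot 6 \cdot 15 = 24 - 720 = -696$)
$M g = 0 \left(-696\right) = 0$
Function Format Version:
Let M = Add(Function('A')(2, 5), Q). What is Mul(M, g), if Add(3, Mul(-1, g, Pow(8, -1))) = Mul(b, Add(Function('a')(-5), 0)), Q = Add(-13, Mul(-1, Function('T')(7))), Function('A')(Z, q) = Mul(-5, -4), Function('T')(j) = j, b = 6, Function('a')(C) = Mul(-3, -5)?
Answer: 0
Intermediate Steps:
Function('a')(C) = 15
Function('A')(Z, q) = 20
Q = -20 (Q = Add(-13, Mul(-1, 7)) = Add(-13, -7) = -20)
M = 0 (M = Add(20, -20) = 0)
g = -696 (g = Add(24, Mul(-8, Mul(6, Add(15, 0)))) = Add(24, Mul(-8, Mul(6, 15))) = Add(24, Mul(-8, 90)) = Add(24, -720) = -696)
Mul(M, g) = Mul(0, -696) = 0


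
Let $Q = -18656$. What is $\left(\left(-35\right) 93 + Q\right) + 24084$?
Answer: $2173$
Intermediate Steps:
$\left(\left(-35\right) 93 + Q\right) + 24084 = \left(\left(-35\right) 93 - 18656\right) + 24084 = \left(-3255 - 18656\right) + 24084 = -21911 + 24084 = 2173$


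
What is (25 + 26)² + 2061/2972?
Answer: 7732233/2972 ≈ 2601.7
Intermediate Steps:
(25 + 26)² + 2061/2972 = 51² + 2061*(1/2972) = 2601 + 2061/2972 = 7732233/2972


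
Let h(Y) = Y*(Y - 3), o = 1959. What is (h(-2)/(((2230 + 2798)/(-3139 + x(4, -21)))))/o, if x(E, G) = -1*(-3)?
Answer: -7840/2462463 ≈ -0.0031838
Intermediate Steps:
x(E, G) = 3
h(Y) = Y*(-3 + Y)
(h(-2)/(((2230 + 2798)/(-3139 + x(4, -21)))))/o = ((-2*(-3 - 2))/(((2230 + 2798)/(-3139 + 3))))/1959 = ((-2*(-5))/((5028/(-3136))))*(1/1959) = (10/((5028*(-1/3136))))*(1/1959) = (10/(-1257/784))*(1/1959) = (10*(-784/1257))*(1/1959) = -7840/1257*1/1959 = -7840/2462463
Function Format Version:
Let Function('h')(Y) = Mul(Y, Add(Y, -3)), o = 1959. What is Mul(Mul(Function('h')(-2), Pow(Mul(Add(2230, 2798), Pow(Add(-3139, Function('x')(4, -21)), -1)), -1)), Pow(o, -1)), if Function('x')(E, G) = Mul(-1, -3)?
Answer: Rational(-7840, 2462463) ≈ -0.0031838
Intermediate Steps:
Function('x')(E, G) = 3
Function('h')(Y) = Mul(Y, Add(-3, Y))
Mul(Mul(Function('h')(-2), Pow(Mul(Add(2230, 2798), Pow(Add(-3139, Function('x')(4, -21)), -1)), -1)), Pow(o, -1)) = Mul(Mul(Mul(-2, Add(-3, -2)), Pow(Mul(Add(2230, 2798), Pow(Add(-3139, 3), -1)), -1)), Pow(1959, -1)) = Mul(Mul(Mul(-2, -5), Pow(Mul(5028, Pow(-3136, -1)), -1)), Rational(1, 1959)) = Mul(Mul(10, Pow(Mul(5028, Rational(-1, 3136)), -1)), Rational(1, 1959)) = Mul(Mul(10, Pow(Rational(-1257, 784), -1)), Rational(1, 1959)) = Mul(Mul(10, Rational(-784, 1257)), Rational(1, 1959)) = Mul(Rational(-7840, 1257), Rational(1, 1959)) = Rational(-7840, 2462463)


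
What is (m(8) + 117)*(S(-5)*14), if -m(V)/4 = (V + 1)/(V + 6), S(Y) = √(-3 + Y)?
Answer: 3204*I*√2 ≈ 4531.1*I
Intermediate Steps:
m(V) = -4*(1 + V)/(6 + V) (m(V) = -4*(V + 1)/(V + 6) = -4*(1 + V)/(6 + V))
(m(8) + 117)*(S(-5)*14) = (4*(-1 - 1*8)/(6 + 8) + 117)*(√(-3 - 5)*14) = (4*(-1 - 8)/14 + 117)*(√(-8)*14) = (4*(1/14)*(-9) + 117)*((2*I*√2)*14) = (-18/7 + 117)*(28*I*√2) = 801*(28*I*√2)/7 = 3204*I*√2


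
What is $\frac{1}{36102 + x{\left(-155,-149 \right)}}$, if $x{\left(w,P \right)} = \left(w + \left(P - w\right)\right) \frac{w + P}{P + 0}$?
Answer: $\frac{1}{35798} \approx 2.7935 \cdot 10^{-5}$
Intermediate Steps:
$x{\left(w,P \right)} = P + w$ ($x{\left(w,P \right)} = P \frac{P + w}{P} = P + w$)
$\frac{1}{36102 + x{\left(-155,-149 \right)}} = \frac{1}{36102 - 304} = \frac{1}{35798}$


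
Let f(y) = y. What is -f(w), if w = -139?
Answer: 139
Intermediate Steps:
-f(w) = -1*(-139) = 139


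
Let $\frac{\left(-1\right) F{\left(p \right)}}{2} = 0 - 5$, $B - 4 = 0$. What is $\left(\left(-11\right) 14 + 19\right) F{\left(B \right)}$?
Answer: $-1350$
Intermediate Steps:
$B = 4$ ($B = 4 + 0 = 4$)
$F{\left(p \right)} = 10$ ($F{\left(p \right)} = - 2 \left(0 - 5\right) = \left(-2\right) \left(-5\right) = 10$)
$\left(\left(-11\right) 14 + 19\right) F{\left(B \right)} = \left(\left(-11\right) 14 + 19\right) 10 = \left(-154 + 19\right) 10 = \left(-135\right) 10 = -1350$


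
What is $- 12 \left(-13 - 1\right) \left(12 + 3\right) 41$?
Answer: $103320$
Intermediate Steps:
$- 12 \left(-13 - 1\right) \left(12 + 3\right) 41 = - 12 \left(\left(-14\right) 15\right) 41 = \left(-12\right) \left(-210\right) 41 = 2520 \cdot 41 = 103320$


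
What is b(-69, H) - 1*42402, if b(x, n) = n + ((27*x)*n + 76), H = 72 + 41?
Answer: -252732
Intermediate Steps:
H = 113
b(x, n) = 76 + n + 27*n*x (b(x, n) = n + (27*n*x + 76) = n + (76 + 27*n*x) = 76 + n + 27*n*x)
b(-69, H) - 1*42402 = (76 + 113 + 27*113*(-69)) - 1*42402 = (76 + 113 - 210519) - 42402 = -210330 - 42402 = -252732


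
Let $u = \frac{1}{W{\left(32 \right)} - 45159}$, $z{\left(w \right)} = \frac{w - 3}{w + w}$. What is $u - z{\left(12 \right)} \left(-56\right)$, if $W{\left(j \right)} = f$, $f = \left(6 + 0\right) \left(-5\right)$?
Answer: $\frac{948968}{45189} \approx 21.0$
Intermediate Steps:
$f = -30$ ($f = 6 \left(-5\right) = -30$)
$W{\left(j \right)} = -30$
$z{\left(w \right)} = \frac{-3 + w}{2 w}$
$u = - \frac{1}{45189}$ ($u = \frac{1}{-30 - 45159} = \frac{1}{-45189} = - \frac{1}{45189} \approx -2.2129 \cdot 10^{-5}$)
$u - z{\left(12 \right)} \left(-56\right) = - \frac{1}{45189} - \frac{-3 + 12}{2 \cdot 12} \left(-56\right) = - \frac{1}{45189} - \frac{1}{2} \cdot \frac{1}{12} \cdot 9 \left(-56\right) = - \frac{1}{45189} - \frac{3}{8} \left(-56\right) = - \frac{1}{45189} - -21 = - \frac{1}{45189} + 21 = \frac{948968}{45189}$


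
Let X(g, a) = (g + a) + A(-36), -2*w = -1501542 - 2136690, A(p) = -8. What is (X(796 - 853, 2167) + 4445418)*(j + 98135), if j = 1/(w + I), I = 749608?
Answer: 14751822824443320/33799 ≈ 4.3646e+11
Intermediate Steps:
w = 1819116 (w = -(-1501542 - 2136690)/2 = -½*(-3638232) = 1819116)
X(g, a) = -8 + a + g (X(g, a) = (g + a) - 8 = (a + g) - 8 = -8 + a + g)
j = 1/2568724 (j = 1/(1819116 + 749608) = 1/2568724 ≈ 3.8930e-7)
(X(796 - 853, 2167) + 4445418)*(j + 98135) = ((-8 + 2167 + (796 - 853)) + 4445418)*(1/2568724 + 98135) = ((-8 + 2167 - 57) + 4445418)*(252081729741/2568724) = (2102 + 4445418)*(252081729741/2568724) = 4447520*(252081729741/2568724) = 14751822824443320/33799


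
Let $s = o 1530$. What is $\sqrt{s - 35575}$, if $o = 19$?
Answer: $i \sqrt{6505} \approx 80.654 i$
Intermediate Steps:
$s = 29070$ ($s = 19 \cdot 1530 = 29070$)
$\sqrt{s - 35575} = \sqrt{29070 - 35575} = \sqrt{-6505} = i \sqrt{6505}$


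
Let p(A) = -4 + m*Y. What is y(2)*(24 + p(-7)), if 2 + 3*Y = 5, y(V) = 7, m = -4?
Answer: 112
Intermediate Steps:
Y = 1 (Y = -⅔ + (⅓)*5 = -⅔ + 5/3 = 1)
p(A) = -8 (p(A) = -4 - 4*1 = -4 - 4 = -8)
y(2)*(24 + p(-7)) = 7*(24 - 8) = 7*16 = 112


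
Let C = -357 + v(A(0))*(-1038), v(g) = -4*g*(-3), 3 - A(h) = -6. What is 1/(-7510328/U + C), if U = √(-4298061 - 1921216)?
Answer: -699426110697/78714564861762901 - 7510328*I*√6219277/78714564861762901 ≈ -8.8856e-6 - 2.3794e-7*I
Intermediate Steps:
A(h) = 9 (A(h) = 3 - 1*(-6) = 3 + 6 = 9)
v(g) = 12*g
U = I*√6219277 (U = √(-6219277) = I*√6219277 ≈ 2493.8*I)
C = -112461 (C = -357 + (12*9)*(-1038) = -357 + 108*(-1038) = -357 - 112104 = -112461)
1/(-7510328/U + C) = 1/(-7510328*(-I*√6219277/6219277) - 112461) = 1/(-(-7510328)*I*√6219277/6219277 - 112461) = 1/(7510328*I*√6219277/6219277 - 112461) = 1/(-112461 + 7510328*I*√6219277/6219277)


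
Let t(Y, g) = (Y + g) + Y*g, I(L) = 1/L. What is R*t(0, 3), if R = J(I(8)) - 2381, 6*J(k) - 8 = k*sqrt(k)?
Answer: -7139 + sqrt(2)/64 ≈ -7139.0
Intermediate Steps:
J(k) = 4/3 + k**(3/2)/6 (J(k) = 4/3 + (k*sqrt(k))/6 = 4/3 + k**(3/2)/6)
R = -7139/3 + sqrt(2)/192 (R = (4/3 + (1/8)**(3/2)/6) - 2381 = (4/3 + (sqrt(2)/32)/6) - 2381 = (4/3 + sqrt(2)/192) - 2381 = -7139/3 + sqrt(2)/192 ≈ -2379.7)
t(Y, g) = Y + g + Y*g
R*t(0, 3) = (-7139/3 + sqrt(2)/192)*(0 + 3 + 0*3) = (-7139/3 + sqrt(2)/192)*(0 + 3 + 0) = (-7139/3 + sqrt(2)/192)*3 = -7139 + sqrt(2)/64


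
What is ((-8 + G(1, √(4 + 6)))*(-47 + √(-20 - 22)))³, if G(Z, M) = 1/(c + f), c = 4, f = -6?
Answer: 480987613/8 - 32352105*I*√42/8 ≈ 6.0123e+7 - 2.6208e+7*I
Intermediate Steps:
G(Z, M) = -½ (G(Z, M) = 1/(4 - 6) = 1/(-2) = -½)
((-8 + G(1, √(4 + 6)))*(-47 + √(-20 - 22)))³ = ((-8 - ½)*(-47 + √(-20 - 22)))³ = (-17*(-47 + √(-42))/2)³ = (-17*(-47 + I*√42)/2)³ = (799/2 - 17*I*√42/2)³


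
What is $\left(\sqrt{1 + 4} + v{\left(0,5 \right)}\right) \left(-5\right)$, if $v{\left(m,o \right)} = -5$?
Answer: $25 - 5 \sqrt{5} \approx 13.82$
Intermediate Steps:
$\left(\sqrt{1 + 4} + v{\left(0,5 \right)}\right) \left(-5\right) = \left(\sqrt{1 + 4} - 5\right) \left(-5\right) = \left(\sqrt{5} - 5\right) \left(-5\right) = \left(-5 + \sqrt{5}\right) \left(-5\right) = 25 - 5 \sqrt{5}$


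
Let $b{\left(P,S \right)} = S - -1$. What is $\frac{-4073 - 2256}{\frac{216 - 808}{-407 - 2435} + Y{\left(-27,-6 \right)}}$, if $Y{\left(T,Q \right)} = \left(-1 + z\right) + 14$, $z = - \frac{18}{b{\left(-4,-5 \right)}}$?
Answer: $- \frac{17987018}{50327} \approx -357.4$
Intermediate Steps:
$b{\left(P,S \right)} = 1 + S$ ($b{\left(P,S \right)} = S + 1 = 1 + S$)
$z = \frac{9}{2}$ ($z = - \frac{18}{1 - 5} = - \frac{18}{-4} = \left(-18\right) \left(- \frac{1}{4}\right) = \frac{9}{2} \approx 4.5$)
$Y{\left(T,Q \right)} = \frac{35}{2}$ ($Y{\left(T,Q \right)} = \left(-1 + \frac{9}{2}\right) + 14 = \frac{7}{2} + 14 = \frac{35}{2}$)
$\frac{-4073 - 2256}{\frac{216 - 808}{-407 - 2435} + Y{\left(-27,-6 \right)}} = \frac{-4073 - 2256}{\frac{216 - 808}{-407 - 2435} + \frac{35}{2}} = - \frac{6329}{- \frac{592}{-2842} + \frac{35}{2}} = - \frac{6329}{\left(-592\right) \left(- \frac{1}{2842}\right) + \frac{35}{2}} = - \frac{6329}{\frac{296}{1421} + \frac{35}{2}} = - \frac{6329}{\frac{50327}{2842}} = \left(-6329\right) \frac{2842}{50327} = - \frac{17987018}{50327}$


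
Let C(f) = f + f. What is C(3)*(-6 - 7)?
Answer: -78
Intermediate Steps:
C(f) = 2*f
C(3)*(-6 - 7) = (2*3)*(-6 - 7) = 6*(-13) = -78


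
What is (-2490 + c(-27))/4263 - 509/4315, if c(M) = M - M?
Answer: -4304739/6131615 ≈ -0.70206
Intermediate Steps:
c(M) = 0
(-2490 + c(-27))/4263 - 509/4315 = (-2490 + 0)/4263 - 509/4315 = -2490*1/4263 - 509*1/4315 = -830/1421 - 509/4315 = -4304739/6131615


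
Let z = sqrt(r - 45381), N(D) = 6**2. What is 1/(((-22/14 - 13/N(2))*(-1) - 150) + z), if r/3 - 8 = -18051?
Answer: -9402876/7711543009 - 63504*I*sqrt(99510)/7711543009 ≈ -0.0012193 - 0.0025977*I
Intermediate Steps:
r = -54129 (r = 24 + 3*(-18051) = 24 - 54153 = -54129)
N(D) = 36
z = I*sqrt(99510) (z = sqrt(-54129 - 45381) = sqrt(-99510) = I*sqrt(99510) ≈ 315.45*I)
1/(((-22/14 - 13/N(2))*(-1) - 150) + z) = 1/(((-22/14 - 13/36)*(-1) - 150) + I*sqrt(99510)) = 1/(((-22*1/14 - 13*1/36)*(-1) - 150) + I*sqrt(99510)) = 1/(((-11/7 - 13/36)*(-1) - 150) + I*sqrt(99510)) = 1/((-487/252*(-1) - 150) + I*sqrt(99510)) = 1/((487/252 - 150) + I*sqrt(99510)) = 1/(-37313/252 + I*sqrt(99510))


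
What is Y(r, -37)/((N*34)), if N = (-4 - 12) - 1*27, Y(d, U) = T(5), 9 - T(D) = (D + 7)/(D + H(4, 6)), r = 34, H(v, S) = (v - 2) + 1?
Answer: -15/2924 ≈ -0.0051300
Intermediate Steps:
H(v, S) = -1 + v (H(v, S) = (-2 + v) + 1 = -1 + v)
T(D) = 9 - (7 + D)/(3 + D) (T(D) = 9 - (D + 7)/(D + (-1 + 4)) = 9 - (7 + D)/(D + 3) = 9 - (7 + D)/(3 + D))
Y(d, U) = 15/2 (Y(d, U) = 4*(5 + 2*5)/(3 + 5) = 4*(5 + 10)/8 = 4*(⅛)*15 = 15/2)
N = -43 (N = -16 - 27 = -43)
Y(r, -37)/((N*34)) = 15/(2*((-43*34))) = (15/2)/(-1462) = (15/2)*(-1/1462) = -15/2924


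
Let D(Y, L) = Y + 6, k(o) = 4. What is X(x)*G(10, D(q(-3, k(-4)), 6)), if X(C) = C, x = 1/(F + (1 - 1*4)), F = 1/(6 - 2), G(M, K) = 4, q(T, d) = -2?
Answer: -16/11 ≈ -1.4545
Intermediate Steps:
D(Y, L) = 6 + Y
F = 1/4 ≈ 0.25000
x = -4/11 (x = 1/(1/4 + (1 - 1*4)) = 1/(1/4 + (1 - 4)) = 1/(1/4 - 3) = 1/(-11/4) = -4/11 ≈ -0.36364)
X(x)*G(10, D(q(-3, k(-4)), 6)) = -4/11*4 = -16/11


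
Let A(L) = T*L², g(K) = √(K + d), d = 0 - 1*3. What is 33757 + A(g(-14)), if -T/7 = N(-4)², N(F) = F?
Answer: 35661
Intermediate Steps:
T = -112 (T = -7*(-4)² = -7*16 = -112)
d = -3 (d = 0 - 3 = -3)
g(K) = √(-3 + K) (g(K) = √(K - 3) = √(-3 + K))
A(L) = -112*L²
33757 + A(g(-14)) = 33757 - 112*(√(-3 - 14))² = 33757 - 112*(√(-17))² = 33757 - 112*(I*√17)² = 33757 - 112*(-17) = 33757 + 1904 = 35661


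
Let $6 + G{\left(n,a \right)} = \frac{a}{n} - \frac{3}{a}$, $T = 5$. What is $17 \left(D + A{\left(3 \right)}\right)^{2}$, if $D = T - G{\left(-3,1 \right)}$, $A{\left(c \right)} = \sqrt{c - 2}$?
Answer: $\frac{35972}{9} \approx 3996.9$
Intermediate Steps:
$A{\left(c \right)} = \sqrt{-2 + c}$
$G{\left(n,a \right)} = -6 - \frac{3}{a} + \frac{a}{n}$ ($G{\left(n,a \right)} = -6 + \left(\frac{a}{n} - \frac{3}{a}\right) = -6 + \left(- \frac{3}{a} + \frac{a}{n}\right) = -6 - \frac{3}{a} + \frac{a}{n}$)
$D = \frac{43}{3}$ ($D = 5 - \left(-6 - \frac{3}{1} + 1 \frac{1}{-3}\right) = 5 - \left(-6 - 3 + 1 \left(- \frac{1}{3}\right)\right) = 5 - \left(-6 - 3 - \frac{1}{3}\right) = 5 - - \frac{28}{3} = 5 + \frac{28}{3} = \frac{43}{3} \approx 14.333$)
$17 \left(D + A{\left(3 \right)}\right)^{2} = 17 \left(\frac{43}{3} + \sqrt{-2 + 3}\right)^{2} = 17 \left(\frac{43}{3} + \sqrt{1}\right)^{2} = 17 \left(\frac{43}{3} + 1\right)^{2} = 17 \left(\frac{46}{3}\right)^{2} = 17 \cdot \frac{2116}{9} = \frac{35972}{9}$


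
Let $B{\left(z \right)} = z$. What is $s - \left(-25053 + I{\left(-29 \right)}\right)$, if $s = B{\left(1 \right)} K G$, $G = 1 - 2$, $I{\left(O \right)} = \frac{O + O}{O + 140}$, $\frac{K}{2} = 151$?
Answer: $\frac{2747419}{111} \approx 24752.0$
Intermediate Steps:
$K = 302$ ($K = 2 \cdot 151 = 302$)
$I{\left(O \right)} = \frac{2 O}{140 + O}$
$G = -1$ ($G = 1 - 2 = -1$)
$s = -302$ ($s = 1 \cdot 302 \left(-1\right) = 302 \left(-1\right) = -302$)
$s - \left(-25053 + I{\left(-29 \right)}\right) = -302 + \left(25053 - 2 \left(-29\right) \frac{1}{140 - 29}\right) = -302 + \left(25053 - 2 \left(-29\right) \frac{1}{111}\right) = -302 + \left(25053 - - \frac{58}{111}\right) = -302 + \left(25053 + \frac{58}{111}\right) = -302 + \frac{2780941}{111} = \frac{2747419}{111}$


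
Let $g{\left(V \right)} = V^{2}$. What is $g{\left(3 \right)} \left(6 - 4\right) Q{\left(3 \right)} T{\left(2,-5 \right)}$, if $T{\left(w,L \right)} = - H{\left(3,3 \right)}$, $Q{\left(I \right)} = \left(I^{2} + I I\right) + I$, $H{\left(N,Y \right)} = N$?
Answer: $-1134$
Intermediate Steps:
$Q{\left(I \right)} = I + 2 I^{2}$ ($Q{\left(I \right)} = \left(I^{2} + I^{2}\right) + I = 2 I^{2} + I = I + 2 I^{2}$)
$T{\left(w,L \right)} = -3$ ($T{\left(w,L \right)} = \left(-1\right) 3 = -3$)
$g{\left(3 \right)} \left(6 - 4\right) Q{\left(3 \right)} T{\left(2,-5 \right)} = 3^{2} \left(6 - 4\right) 3 \left(1 + 2 \cdot 3\right) \left(-3\right) = 9 \left(6 - 4\right) 3 \left(1 + 6\right) \left(-3\right) = 9 \cdot 2 \cdot 3 \cdot 7 \left(-3\right) = 9 \cdot 2 \cdot 21 \left(-3\right) = 9 \cdot 42 \left(-3\right) = 9 \left(-126\right) = -1134$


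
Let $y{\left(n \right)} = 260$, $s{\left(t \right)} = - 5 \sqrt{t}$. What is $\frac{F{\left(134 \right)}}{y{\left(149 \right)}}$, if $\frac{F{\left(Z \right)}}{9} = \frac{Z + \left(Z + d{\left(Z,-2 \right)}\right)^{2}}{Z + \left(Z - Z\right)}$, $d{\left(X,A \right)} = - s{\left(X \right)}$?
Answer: $\frac{72}{13} + \frac{9 \sqrt{134}}{26} \approx 9.5455$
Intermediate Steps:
$d{\left(X,A \right)} = 5 \sqrt{X}$ ($d{\left(X,A \right)} = - \left(-5\right) \sqrt{X} = 5 \sqrt{X}$)
$F{\left(Z \right)} = \frac{9 \left(Z + \left(Z + 5 \sqrt{Z}\right)^{2}\right)}{Z}$ ($F{\left(Z \right)} = 9 \frac{Z + \left(Z + 5 \sqrt{Z}\right)^{2}}{Z + \left(Z - Z\right)} = 9 \frac{Z + \left(Z + 5 \sqrt{Z}\right)^{2}}{Z + 0} = 9 \frac{Z + \left(Z + 5 \sqrt{Z}\right)^{2}}{Z} = \frac{9 \left(Z + \left(Z + 5 \sqrt{Z}\right)^{2}\right)}{Z}$)
$\frac{F{\left(134 \right)}}{y{\left(149 \right)}} = \frac{234 + 9 \cdot 134 + 90 \sqrt{134}}{260} = \left(234 + 1206 + 90 \sqrt{134}\right) \frac{1}{260} = \left(1440 + 90 \sqrt{134}\right) \frac{1}{260} = \frac{72}{13} + \frac{9 \sqrt{134}}{26}$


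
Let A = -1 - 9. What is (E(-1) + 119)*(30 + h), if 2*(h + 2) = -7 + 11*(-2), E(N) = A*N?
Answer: 3483/2 ≈ 1741.5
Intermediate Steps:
A = -10
E(N) = -10*N
h = -33/2 (h = -2 + (-7 + 11*(-2))/2 = -2 + (-7 - 22)/2 = -2 + (½)*(-29) = -2 - 29/2 = -33/2 ≈ -16.500)
(E(-1) + 119)*(30 + h) = (-10*(-1) + 119)*(30 - 33/2) = (10 + 119)*(27/2) = 129*(27/2) = 3483/2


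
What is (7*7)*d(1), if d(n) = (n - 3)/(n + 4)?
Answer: -98/5 ≈ -19.600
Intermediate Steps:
d(n) = (-3 + n)/(4 + n)
(7*7)*d(1) = (7*7)*((-3 + 1)/(4 + 1)) = 49*(-2/5) = 49*((⅕)*(-2)) = 49*(-⅖) = -98/5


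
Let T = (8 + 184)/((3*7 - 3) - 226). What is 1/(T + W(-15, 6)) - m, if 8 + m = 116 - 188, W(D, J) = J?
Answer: 5293/66 ≈ 80.197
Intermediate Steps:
m = -80 (m = -8 + (116 - 188) = -8 - 72 = -80)
T = -12/13 (T = 192/((21 - 3) - 226) = 192/(18 - 226) = 192/(-208) = 192*(-1/208) = -12/13 ≈ -0.92308)
1/(T + W(-15, 6)) - m = 1/(-12/13 + 6) - 1*(-80) = 1/(66/13) + 80 = 13/66 + 80 = 5293/66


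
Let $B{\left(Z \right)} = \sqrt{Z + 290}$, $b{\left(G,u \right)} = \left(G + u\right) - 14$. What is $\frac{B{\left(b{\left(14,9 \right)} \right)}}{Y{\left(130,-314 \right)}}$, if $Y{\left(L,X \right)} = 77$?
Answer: $\frac{\sqrt{299}}{77} \approx 0.22457$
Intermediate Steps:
$b{\left(G,u \right)} = -14 + G + u$
$B{\left(Z \right)} = \sqrt{290 + Z}$
$\frac{B{\left(b{\left(14,9 \right)} \right)}}{Y{\left(130,-314 \right)}} = \frac{\sqrt{290 + \left(-14 + 14 + 9\right)}}{77} = \sqrt{290 + 9} \cdot \frac{1}{77} = \sqrt{299} \cdot \frac{1}{77} = \frac{\sqrt{299}}{77}$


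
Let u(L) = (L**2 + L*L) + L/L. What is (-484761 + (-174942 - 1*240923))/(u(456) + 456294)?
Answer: -900626/872167 ≈ -1.0326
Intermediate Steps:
u(L) = 1 + 2*L**2 (u(L) = (L**2 + L**2) + 1 = 2*L**2 + 1 = 1 + 2*L**2)
(-484761 + (-174942 - 1*240923))/(u(456) + 456294) = (-484761 + (-174942 - 1*240923))/((1 + 2*456**2) + 456294) = (-484761 + (-174942 - 240923))/((1 + 2*207936) + 456294) = (-484761 - 415865)/((1 + 415872) + 456294) = -900626/(415873 + 456294) = -900626/872167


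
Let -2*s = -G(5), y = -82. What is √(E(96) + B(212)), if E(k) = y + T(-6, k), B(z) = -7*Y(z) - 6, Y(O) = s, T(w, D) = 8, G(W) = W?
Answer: I*√390/2 ≈ 9.8742*I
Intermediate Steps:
s = 5/2 (s = -(-1)*5/2 = -½*(-5) = 5/2 ≈ 2.5000)
Y(O) = 5/2
B(z) = -47/2 (B(z) = -7*5/2 - 6 = -35/2 - 6 = -47/2)
E(k) = -74 (E(k) = -82 + 8 = -74)
√(E(96) + B(212)) = √(-74 - 47/2) = √(-195/2) = I*√390/2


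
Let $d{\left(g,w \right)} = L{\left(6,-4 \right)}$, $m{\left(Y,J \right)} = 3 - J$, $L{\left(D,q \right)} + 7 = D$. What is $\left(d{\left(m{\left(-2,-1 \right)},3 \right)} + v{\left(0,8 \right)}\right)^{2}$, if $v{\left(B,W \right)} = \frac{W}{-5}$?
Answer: $\frac{169}{25} \approx 6.76$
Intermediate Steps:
$L{\left(D,q \right)} = -7 + D$
$d{\left(g,w \right)} = -1$ ($d{\left(g,w \right)} = -7 + 6 = -1$)
$v{\left(B,W \right)} = - \frac{W}{5}$ ($v{\left(B,W \right)} = W \left(- \frac{1}{5}\right) = - \frac{W}{5}$)
$\left(d{\left(m{\left(-2,-1 \right)},3 \right)} + v{\left(0,8 \right)}\right)^{2} = \left(-1 - \frac{8}{5}\right)^{2} = \left(- \frac{13}{5}\right)^{2} = \frac{169}{25}$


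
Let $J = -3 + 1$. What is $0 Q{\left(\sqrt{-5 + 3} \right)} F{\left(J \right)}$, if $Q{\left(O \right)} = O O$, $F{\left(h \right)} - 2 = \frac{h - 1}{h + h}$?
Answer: $0$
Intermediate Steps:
$J = -2$
$F{\left(h \right)} = 2 + \frac{-1 + h}{2 h}$ ($F{\left(h \right)} = 2 + \frac{h - 1}{h + h} = 2 + \frac{-1 + h}{2 h}$)
$Q{\left(O \right)} = O^{2}$
$0 Q{\left(\sqrt{-5 + 3} \right)} F{\left(J \right)} = 0 \left(\sqrt{-5 + 3}\right)^{2} \frac{-1 + 5 \left(-2\right)}{2 \left(-2\right)} = 0 \left(\sqrt{-2}\right)^{2} \cdot \frac{1}{2} \left(- \frac{1}{2}\right) \left(-1 - 10\right) = 0 \left(i \sqrt{2}\right)^{2} \cdot \frac{1}{2} \left(- \frac{1}{2}\right) \left(-11\right) = 0 \left(-2\right) \frac{11}{4} = 0 \cdot \frac{11}{4} = 0$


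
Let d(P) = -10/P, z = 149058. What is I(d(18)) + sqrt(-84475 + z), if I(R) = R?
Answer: -5/9 + sqrt(64583) ≈ 253.58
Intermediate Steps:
I(d(18)) + sqrt(-84475 + z) = -10/18 + sqrt(-84475 + 149058) = -10*1/18 + sqrt(64583) = -5/9 + sqrt(64583)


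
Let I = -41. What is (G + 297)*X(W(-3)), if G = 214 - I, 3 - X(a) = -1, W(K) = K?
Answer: 2208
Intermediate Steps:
X(a) = 4 (X(a) = 3 - 1*(-1) = 3 + 1 = 4)
G = 255 (G = 214 - 1*(-41) = 214 + 41 = 255)
(G + 297)*X(W(-3)) = (255 + 297)*4 = 552*4 = 2208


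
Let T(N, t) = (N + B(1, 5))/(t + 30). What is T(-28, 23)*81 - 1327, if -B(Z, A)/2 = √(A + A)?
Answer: -72599/53 - 162*√10/53 ≈ -1379.5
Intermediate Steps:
B(Z, A) = -2*√2*√A (B(Z, A) = -2*√(A + A) = -2*√2*√A)
T(N, t) = (N - 2*√10)/(30 + t) (T(N, t) = (N - 2*√2*√5)/(t + 30) = (N - 2*√10)/(30 + t))
T(-28, 23)*81 - 1327 = ((-28 - 2*√10)/(30 + 23))*81 - 1327 = ((-28 - 2*√10)/53)*81 - 1327 = (-28/53 - 2*√10/53)*81 - 1327 = (-2268/53 - 162*√10/53) - 1327 = -72599/53 - 162*√10/53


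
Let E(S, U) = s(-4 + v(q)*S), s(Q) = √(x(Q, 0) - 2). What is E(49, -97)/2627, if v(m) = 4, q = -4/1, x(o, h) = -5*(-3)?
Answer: √13/2627 ≈ 0.0013725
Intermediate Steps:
x(o, h) = 15
q = -4 (q = -4*1 = -4)
s(Q) = √13 (s(Q) = √(15 - 2) = √13)
E(S, U) = √13
E(49, -97)/2627 = √13/2627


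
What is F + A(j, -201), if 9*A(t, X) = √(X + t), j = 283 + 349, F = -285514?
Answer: -285514 + √431/9 ≈ -2.8551e+5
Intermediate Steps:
j = 632
A(t, X) = √(X + t)/9
F + A(j, -201) = -285514 + √(-201 + 632)/9 = -285514 + √431/9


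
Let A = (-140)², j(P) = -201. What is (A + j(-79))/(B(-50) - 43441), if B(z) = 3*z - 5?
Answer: -19399/43596 ≈ -0.44497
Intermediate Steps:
B(z) = -5 + 3*z
A = 19600
(A + j(-79))/(B(-50) - 43441) = (19600 - 201)/((-5 + 3*(-50)) - 43441) = 19399/((-5 - 150) - 43441) = 19399/(-155 - 43441) = 19399/(-43596) = 19399*(-1/43596) = -19399/43596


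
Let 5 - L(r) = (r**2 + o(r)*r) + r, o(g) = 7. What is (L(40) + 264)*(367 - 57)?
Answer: -511810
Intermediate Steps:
L(r) = 5 - r**2 - 8*r (L(r) = 5 - ((r**2 + 7*r) + r) = 5 - (r**2 + 8*r) = 5 + (-r**2 - 8*r) = 5 - r**2 - 8*r)
(L(40) + 264)*(367 - 57) = ((5 - 1*40**2 - 8*40) + 264)*(367 - 57) = ((5 - 1*1600 - 320) + 264)*310 = ((5 - 1600 - 320) + 264)*310 = (-1915 + 264)*310 = -1651*310 = -511810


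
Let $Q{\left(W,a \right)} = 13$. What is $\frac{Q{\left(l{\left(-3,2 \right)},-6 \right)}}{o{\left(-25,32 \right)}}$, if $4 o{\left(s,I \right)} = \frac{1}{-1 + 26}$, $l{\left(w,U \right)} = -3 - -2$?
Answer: $1300$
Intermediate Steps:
$l{\left(w,U \right)} = -1$ ($l{\left(w,U \right)} = -3 + 2 = -1$)
$o{\left(s,I \right)} = \frac{1}{100}$ ($o{\left(s,I \right)} = \frac{1}{4 \left(-1 + 26\right)} = \frac{1}{4 \cdot 25} = \frac{1}{4} \cdot \frac{1}{25} = \frac{1}{100}$)
$\frac{Q{\left(l{\left(-3,2 \right)},-6 \right)}}{o{\left(-25,32 \right)}} = 13 \frac{1}{\frac{1}{100}} = 13 \cdot 100 = 1300$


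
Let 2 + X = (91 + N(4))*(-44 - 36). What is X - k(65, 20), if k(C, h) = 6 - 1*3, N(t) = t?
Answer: -7605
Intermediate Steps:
k(C, h) = 3 (k(C, h) = 6 - 3 = 3)
X = -7602 (X = -2 + (91 + 4)*(-44 - 36) = -2 + 95*(-80) = -2 - 7600 = -7602)
X - k(65, 20) = -7602 - 1*3 = -7602 - 3 = -7605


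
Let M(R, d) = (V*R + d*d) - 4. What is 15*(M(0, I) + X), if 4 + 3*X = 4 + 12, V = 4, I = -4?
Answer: 240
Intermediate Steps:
M(R, d) = -4 + d² + 4*R (M(R, d) = (4*R + d*d) - 4 = (4*R + d²) - 4 = (d² + 4*R) - 4 = -4 + d² + 4*R)
X = 4 (X = -4/3 + (4 + 12)/3 = -4/3 + (⅓)*16 = -4/3 + 16/3 = 4)
15*(M(0, I) + X) = 15*((-4 + (-4)² + 4*0) + 4) = 15*((-4 + 16 + 0) + 4) = 15*(12 + 4) = 15*16 = 240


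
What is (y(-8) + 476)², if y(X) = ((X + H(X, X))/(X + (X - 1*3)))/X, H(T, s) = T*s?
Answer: 81920601/361 ≈ 2.2693e+5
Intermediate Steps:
y(X) = (X + X²)/(X*(-3 + 2*X)) (y(X) = ((X + X*X)/(X + (X - 1*3)))/X = ((X + X²)/(X + (X - 3)))/X = ((X + X²)/(X + (-3 + X)))/X = ((X + X²)/(-3 + 2*X))/X = (X + X²)/(X*(-3 + 2*X)))
(y(-8) + 476)² = ((1 - 8)/(-3 + 2*(-8)) + 476)² = (-7/(-3 - 16) + 476)² = (-7/(-19) + 476)² = (-1/19*(-7) + 476)² = (7/19 + 476)² = (9051/19)² = 81920601/361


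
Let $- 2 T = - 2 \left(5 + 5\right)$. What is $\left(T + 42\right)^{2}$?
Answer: $2704$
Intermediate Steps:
$T = 10$ ($T = - \frac{\left(-2\right) \left(5 + 5\right)}{2} = - \frac{\left(-2\right) 10}{2} = \left(- \frac{1}{2}\right) \left(-20\right) = 10$)
$\left(T + 42\right)^{2} = \left(10 + 42\right)^{2} = 52^{2} = 2704$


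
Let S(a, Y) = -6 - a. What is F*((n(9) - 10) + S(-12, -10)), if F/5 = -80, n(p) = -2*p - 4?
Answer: 10400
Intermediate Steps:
n(p) = -4 - 2*p
F = -400 (F = 5*(-80) = -400)
F*((n(9) - 10) + S(-12, -10)) = -400*(((-4 - 2*9) - 10) + (-6 - 1*(-12))) = -400*(((-4 - 18) - 10) + (-6 + 12)) = -400*((-22 - 10) + 6) = -400*(-32 + 6) = -400*(-26) = 10400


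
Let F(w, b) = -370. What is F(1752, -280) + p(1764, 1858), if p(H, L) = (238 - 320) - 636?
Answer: -1088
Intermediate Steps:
p(H, L) = -718 (p(H, L) = -82 - 636 = -718)
F(1752, -280) + p(1764, 1858) = -370 - 718 = -1088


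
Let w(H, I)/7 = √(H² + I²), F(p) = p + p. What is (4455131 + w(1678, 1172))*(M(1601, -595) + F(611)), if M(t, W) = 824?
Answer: 9115198026 + 28644*√1047317 ≈ 9.1445e+9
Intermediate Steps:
F(p) = 2*p
w(H, I) = 7*√(H² + I²)
(4455131 + w(1678, 1172))*(M(1601, -595) + F(611)) = (4455131 + 7*√(1678² + 1172²))*(824 + 2*611) = (4455131 + 7*√(2815684 + 1373584))*(824 + 1222) = (4455131 + 7*√4189268)*2046 = (4455131 + 7*(2*√1047317))*2046 = (4455131 + 14*√1047317)*2046 = 9115198026 + 28644*√1047317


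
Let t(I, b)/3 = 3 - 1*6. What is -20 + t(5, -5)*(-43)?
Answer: 367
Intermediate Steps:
t(I, b) = -9 (t(I, b) = 3*(3 - 1*6) = 3*(3 - 6) = 3*(-3) = -9)
-20 + t(5, -5)*(-43) = -20 - 9*(-43) = -20 + 387 = 367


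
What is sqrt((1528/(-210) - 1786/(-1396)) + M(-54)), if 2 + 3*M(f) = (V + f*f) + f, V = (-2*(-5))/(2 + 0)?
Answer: sqrt(5097498547470)/73290 ≈ 30.806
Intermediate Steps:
V = 5 (V = 10/2 = 10*(1/2) = 5)
M(f) = 1 + f/3 + f**2/3 (M(f) = -2/3 + ((5 + f*f) + f)/3 = -2/3 + ((5 + f**2) + f)/3 = -2/3 + (5 + f + f**2)/3 = -2/3 + (5/3 + f/3 + f**2/3) = 1 + f/3 + f**2/3)
sqrt((1528/(-210) - 1786/(-1396)) + M(-54)) = sqrt((1528/(-210) - 1786/(-1396)) + (1 + (1/3)*(-54) + (1/3)*(-54)**2)) = sqrt((1528*(-1/210) - 1786*(-1/1396)) + (1 - 18 + (1/3)*2916)) = sqrt((-764/105 + 893/698) + (1 - 18 + 972)) = sqrt(-439507/73290 + 955) = sqrt(69552443/73290) = sqrt(5097498547470)/73290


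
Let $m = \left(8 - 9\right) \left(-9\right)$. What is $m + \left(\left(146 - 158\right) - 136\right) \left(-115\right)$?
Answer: $17029$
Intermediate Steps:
$m = 9$ ($m = \left(-1\right) \left(-9\right) = 9$)
$m + \left(\left(146 - 158\right) - 136\right) \left(-115\right) = 9 + \left(\left(146 - 158\right) - 136\right) \left(-115\right) = 9 + \left(-12 - 136\right) \left(-115\right) = 9 - -17020 = 9 + 17020 = 17029$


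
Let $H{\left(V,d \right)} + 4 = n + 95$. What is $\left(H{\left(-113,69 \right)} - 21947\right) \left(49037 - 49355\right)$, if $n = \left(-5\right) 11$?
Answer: $6967698$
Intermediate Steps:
$n = -55$
$H{\left(V,d \right)} = 36$ ($H{\left(V,d \right)} = -4 + \left(-55 + 95\right) = -4 + 40 = 36$)
$\left(H{\left(-113,69 \right)} - 21947\right) \left(49037 - 49355\right) = \left(36 - 21947\right) \left(49037 - 49355\right) = \left(-21911\right) \left(-318\right) = 6967698$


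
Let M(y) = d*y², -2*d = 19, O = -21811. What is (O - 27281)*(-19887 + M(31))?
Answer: 1424478018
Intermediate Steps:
d = -19/2 (d = -½*19 = -19/2 ≈ -9.5000)
M(y) = -19*y²/2
(O - 27281)*(-19887 + M(31)) = (-21811 - 27281)*(-19887 - 19/2*31²) = -49092*(-19887 - 19/2*961) = -49092*(-19887 - 18259/2) = -49092*(-58033/2) = 1424478018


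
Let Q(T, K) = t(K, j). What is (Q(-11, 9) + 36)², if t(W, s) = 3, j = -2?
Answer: 1521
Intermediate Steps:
Q(T, K) = 3
(Q(-11, 9) + 36)² = (3 + 36)² = 39² = 1521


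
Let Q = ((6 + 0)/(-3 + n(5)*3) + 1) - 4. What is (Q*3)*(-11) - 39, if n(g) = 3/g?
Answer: 225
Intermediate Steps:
Q = -8 (Q = ((6 + 0)/(-3 + (3/5)*3) + 1) - 4 = (6/(-3 + (3*(⅕))*3) + 1) - 4 = (6/(-3 + (⅗)*3) + 1) - 4 = (6/(-3 + 9/5) + 1) - 4 = (6/(-6/5) + 1) - 4 = (6*(-⅚) + 1) - 4 = (-5 + 1) - 4 = -4 - 4 = -8)
(Q*3)*(-11) - 39 = -8*3*(-11) - 39 = -24*(-11) - 39 = 264 - 39 = 225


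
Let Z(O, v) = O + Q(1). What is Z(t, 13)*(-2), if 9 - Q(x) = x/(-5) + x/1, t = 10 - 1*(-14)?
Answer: -322/5 ≈ -64.400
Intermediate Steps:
t = 24 (t = 10 + 14 = 24)
Q(x) = 9 - 4*x/5 (Q(x) = 9 - (x/(-5) + x/1) = 9 - (x*(-⅕) + x*1) = 9 - (-x/5 + x) = 9 - 4*x/5)
Z(O, v) = 41/5 + O (Z(O, v) = O + (9 - ⅘*1) = O + (9 - ⅘) = O + 41/5 = 41/5 + O)
Z(t, 13)*(-2) = (41/5 + 24)*(-2) = (161/5)*(-2) = -322/5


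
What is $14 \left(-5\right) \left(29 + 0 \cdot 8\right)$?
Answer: $-2030$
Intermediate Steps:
$14 \left(-5\right) \left(29 + 0 \cdot 8\right) = - 70 \left(29 + 0\right) = \left(-70\right) 29 = -2030$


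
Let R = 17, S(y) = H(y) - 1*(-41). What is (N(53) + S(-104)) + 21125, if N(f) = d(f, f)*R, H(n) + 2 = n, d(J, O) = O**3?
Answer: 2551969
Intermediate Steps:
H(n) = -2 + n
S(y) = 39 + y (S(y) = (-2 + y) - 1*(-41) = (-2 + y) + 41 = 39 + y)
N(f) = 17*f**3 (N(f) = f**3*17 = 17*f**3)
(N(53) + S(-104)) + 21125 = (17*53**3 + (39 - 104)) + 21125 = (17*148877 - 65) + 21125 = (2530909 - 65) + 21125 = 2530844 + 21125 = 2551969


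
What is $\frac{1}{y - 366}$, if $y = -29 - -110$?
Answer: $- \frac{1}{285} \approx -0.0035088$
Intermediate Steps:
$y = 81$ ($y = -29 + 110 = 81$)
$\frac{1}{y - 366} = \frac{1}{81 - 366} = \frac{1}{-285} = - \frac{1}{285}$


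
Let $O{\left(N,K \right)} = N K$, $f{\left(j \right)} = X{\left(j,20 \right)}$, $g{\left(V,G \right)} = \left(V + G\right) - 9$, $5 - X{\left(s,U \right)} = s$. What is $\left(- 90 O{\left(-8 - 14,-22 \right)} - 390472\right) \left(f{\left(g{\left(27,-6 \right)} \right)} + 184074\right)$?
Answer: $-79890968144$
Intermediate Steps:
$X{\left(s,U \right)} = 5 - s$
$g{\left(V,G \right)} = -9 + G + V$ ($g{\left(V,G \right)} = \left(G + V\right) - 9 = -9 + G + V$)
$f{\left(j \right)} = 5 - j$
$O{\left(N,K \right)} = K N$
$\left(- 90 O{\left(-8 - 14,-22 \right)} - 390472\right) \left(f{\left(g{\left(27,-6 \right)} \right)} + 184074\right) = \left(- 90 \left(- 22 \left(-8 - 14\right)\right) - 390472\right) \left(\left(5 - \left(-9 - 6 + 27\right)\right) + 184074\right) = \left(- 90 \left(- 22 \left(-8 - 14\right)\right) - 390472\right) \left(\left(5 - 12\right) + 184074\right) = \left(- 90 \left(\left(-22\right) \left(-22\right)\right) - 390472\right) \left(\left(5 - 12\right) + 184074\right) = \left(\left(-90\right) 484 - 390472\right) \left(-7 + 184074\right) = \left(-43560 - 390472\right) 184067 = \left(-434032\right) 184067 = -79890968144$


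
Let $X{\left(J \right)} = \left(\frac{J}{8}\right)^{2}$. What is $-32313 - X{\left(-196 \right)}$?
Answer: $- \frac{131653}{4} \approx -32913.0$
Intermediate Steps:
$X{\left(J \right)} = \frac{J^{2}}{64}$ ($X{\left(J \right)} = \left(J \frac{1}{8}\right)^{2} = \left(\frac{J}{8}\right)^{2} = \frac{J^{2}}{64}$)
$-32313 - X{\left(-196 \right)} = -32313 - \frac{\left(-196\right)^{2}}{64} = -32313 - \frac{1}{64} \cdot 38416 = -32313 - \frac{2401}{4} = - \frac{131653}{4}$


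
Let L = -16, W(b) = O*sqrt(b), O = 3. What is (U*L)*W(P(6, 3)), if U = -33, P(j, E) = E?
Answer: 1584*sqrt(3) ≈ 2743.6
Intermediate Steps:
W(b) = 3*sqrt(b)
(U*L)*W(P(6, 3)) = (-33*(-16))*(3*sqrt(3)) = 528*(3*sqrt(3)) = 1584*sqrt(3)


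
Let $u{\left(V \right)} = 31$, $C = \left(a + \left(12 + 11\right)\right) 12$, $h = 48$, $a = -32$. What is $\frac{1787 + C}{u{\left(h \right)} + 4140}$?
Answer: $\frac{1679}{4171} \approx 0.40254$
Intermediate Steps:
$C = -108$ ($C = \left(-32 + \left(12 + 11\right)\right) 12 = \left(-32 + 23\right) 12 = \left(-9\right) 12 = -108$)
$\frac{1787 + C}{u{\left(h \right)} + 4140} = \frac{1787 - 108}{31 + 4140} = \frac{1679}{4171}$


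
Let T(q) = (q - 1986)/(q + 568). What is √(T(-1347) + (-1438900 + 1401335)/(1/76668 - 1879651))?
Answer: √54172557486933651471712070163/112260975553393 ≈ 2.0733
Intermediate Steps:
T(q) = (-1986 + q)/(568 + q)
√(T(-1347) + (-1438900 + 1401335)/(1/76668 - 1879651)) = √((-1986 - 1347)/(568 - 1347) + (-1438900 + 1401335)/(1/76668 - 1879651)) = √(-3333/(-779) - 37565/(1/76668 - 1879651)) = √(-1/779*(-3333) - 37565/(-144109082867/76668)) = √(3333/779 - 37565*(-76668/144109082867)) = √(3333/779 + 2880033420/144109082867) = √(482559119229891/112260975553393) = √54172557486933651471712070163/112260975553393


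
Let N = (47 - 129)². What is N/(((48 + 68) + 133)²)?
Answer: 6724/62001 ≈ 0.10845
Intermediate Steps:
N = 6724 (N = (-82)² = 6724)
N/(((48 + 68) + 133)²) = 6724/(((48 + 68) + 133)²) = 6724/((116 + 133)²) = 6724/(249²) = 6724/62001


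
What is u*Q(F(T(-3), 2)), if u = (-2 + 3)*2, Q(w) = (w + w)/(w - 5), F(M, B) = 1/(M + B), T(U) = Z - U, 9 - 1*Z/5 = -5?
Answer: -2/187 ≈ -0.010695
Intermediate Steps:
Z = 70 (Z = 45 - 5*(-5) = 45 + 25 = 70)
T(U) = 70 - U
F(M, B) = 1/(B + M)
Q(w) = 2*w/(-5 + w) (Q(w) = (2*w)/(-5 + w) = 2*w/(-5 + w))
u = 2 (u = 1*2 = 2)
u*Q(F(T(-3), 2)) = 2*(2/((2 + (70 - 1*(-3)))*(-5 + 1/(2 + (70 - 1*(-3)))))) = 2*(2/((2 + (70 + 3))*(-5 + 1/(2 + (70 + 3))))) = 2*(2/((2 + 73)*(-5 + 1/(2 + 73)))) = 2*(2/(75*(-5 + 1/75))) = 2*(2*(1/75)/(-5 + 1/75)) = 2*(2*(1/75)/(-374/75)) = 2*(2*(1/75)*(-75/374)) = 2*(-1/187) = -2/187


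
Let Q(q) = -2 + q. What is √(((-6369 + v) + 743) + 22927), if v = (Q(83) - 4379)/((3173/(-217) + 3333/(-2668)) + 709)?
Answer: √2785058462886570810389/401290979 ≈ 131.51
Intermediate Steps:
v = -2488352888/401290979 (v = ((-2 + 83) - 4379)/((3173/(-217) + 3333/(-2668)) + 709) = (81 - 4379)/((3173*(-1/217) + 3333*(-1/2668)) + 709) = -4298/((-3173/217 - 3333/2668) + 709) = -4298/(-9188825/578956 + 709) = -4298/401290979/578956 = -4298*578956/401290979 = -2488352888/401290979 ≈ -6.2009)
√(((-6369 + v) + 743) + 22927) = √(((-6369 - 2488352888/401290979) + 743) + 22927) = √((-2558310598139/401290979 + 743) + 22927) = √(-2260151400742/401290979 + 22927) = √(6940246874791/401290979) = √2785058462886570810389/401290979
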